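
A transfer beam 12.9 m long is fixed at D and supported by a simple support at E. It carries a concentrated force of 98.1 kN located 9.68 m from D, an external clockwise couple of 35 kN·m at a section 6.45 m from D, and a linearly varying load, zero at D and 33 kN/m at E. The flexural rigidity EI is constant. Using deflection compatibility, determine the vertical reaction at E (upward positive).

R_E = 182.3 kN

Take the reaction at E as the redundant and release it; the primary structure is a cantilever fixed at D.
Deflection at E on the released cantilever, summing each load's contribution:
  point load 98.1 at a = 9.68: Pa²(3L − a)/(6EI) = 44460/EI
  clockwise couple 35 at a = 6.45: M₀a(2L − a)/(2EI) = 2184/EI
  triangular load, peak 33 at the free end: 11w₀L⁴/(120EI) = 83769/EI
  δ_0 = 130413/EI
Tip deflection under a unit load at E: L³/(3EI) = 715.6/EI.
The prop prevents deflection at E: R_E = δ_0/δ_{EE} = 130413/715.6 = 182.3 kN.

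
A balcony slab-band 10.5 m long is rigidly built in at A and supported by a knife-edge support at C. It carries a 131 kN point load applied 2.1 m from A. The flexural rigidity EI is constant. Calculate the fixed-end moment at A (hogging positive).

M_A = 198.1 kN·m

Take the reaction at C as the redundant and release it; the primary structure is a cantilever fixed at A.
Primary-structure tip deflection at C by superposition:
  point load 131 at a = 2.1: Pa²(3L − a)/(6EI) = 2831/EI
Flexibility coefficient — unit upward force at C: δ_{CC} = L³/(3EI) = 385.9/EI.
Compatibility at C: δ_0 − R_C·δ_{CC} = 0, so R_C = 2831/385.9 = 7.336 kN.
Moment equilibrium about A: M_A = Σ(load moments about A) − R_C·L = 275.1 − 7.336×10.5 = 198.1 kN·m.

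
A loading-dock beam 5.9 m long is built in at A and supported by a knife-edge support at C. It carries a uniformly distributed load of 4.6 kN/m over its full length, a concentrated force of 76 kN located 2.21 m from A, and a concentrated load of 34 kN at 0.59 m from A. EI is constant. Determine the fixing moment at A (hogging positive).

M_A = 122.5 kN·m

Remove the prop at C; the released (primary) structure is a cantilever built in at A.
Deflection at C on the released cantilever, summing each load's contribution:
  UDL 4.6: wL⁴/(8EI) = 696.7/EI
  point load 76 at a = 2.21: Pa²(3L − a)/(6EI) = 958.3/EI
  point load 34 at a = 0.59: Pa²(3L − a)/(6EI) = 33.75/EI
  δ_0 = 1689/EI
Tip deflection under a unit load at C: L³/(3EI) = 68.46/EI.
Compatibility at C: δ_0 − R_C·δ_{CC} = 0, so R_C = 1689/68.46 = 24.67 kN.
Moment equilibrium about A: M_A = Σ(load moments about A) − R_C·L = 268.1 − 24.67×5.9 = 122.5 kN·m.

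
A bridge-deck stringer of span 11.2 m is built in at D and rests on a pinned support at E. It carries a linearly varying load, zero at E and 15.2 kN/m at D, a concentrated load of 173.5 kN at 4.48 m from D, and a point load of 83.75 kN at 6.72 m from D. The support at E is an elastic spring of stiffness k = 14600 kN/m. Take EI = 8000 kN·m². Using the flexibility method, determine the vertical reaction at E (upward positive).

Choose R_E as the redundant. The primary structure is the cantilever fixed at D.
Deflection at E on the released cantilever, summing each load's contribution:
  triangular load, peak 15.2 at the fixed end: w₀L⁴/(30EI) = 7972/EI
  point load 173.5 at a = 4.48: Pa²(3L − a)/(6EI) = 16900/EI
  point load 83.75 at a = 6.72: Pa²(3L − a)/(6EI) = 16943/EI
  δ_0 = 41816/EI
Flexibility coefficient — unit upward force at E: δ_{EE} = L³/(3EI) = 468.3/EI.
With EI = 8000 kN·m²: δ_0 = 5.227 m and δ_{EE} = 0.058539 m/kN.
Compatibility — the spring shortens by R_E/k under the reaction it provides: δ_0 − R_E·δ_{EE} = R_E/k. With 1/k = 0.000068 m/kN, R_E = δ_0 / (δ_{EE} + 1/k) = 5.227 / (0.058539 + 0.000068) = 89.19 kN.

R_E = 89.19 kN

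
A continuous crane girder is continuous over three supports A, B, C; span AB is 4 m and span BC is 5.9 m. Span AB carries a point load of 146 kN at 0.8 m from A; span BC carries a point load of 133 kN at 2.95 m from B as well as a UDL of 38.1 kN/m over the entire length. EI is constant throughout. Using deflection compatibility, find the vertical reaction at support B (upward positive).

Insert a hinge at B; M_B is the redundant, and each span becomes simply supported.
End slopes at the hinge B, treating each span as simply supported:
  span AB: point load 146 at a = 0.8: Pab(L + a)/(6LEI) = 74.75/EI
  span BC: point load 133 at a = 2.95: Pab(L + b)/(6LEI) = 289.4/EI
  span BC: UDL 38.1: wL³/(24EI) = 326/EI
  relative rotation θ_0 = (74.75 + 615.4)/EI = 690.1/EI
A unit hogging moment at B produces rotation L₁/(3EI) + L₂/(3EI) = 3.3/EI.
Slope continuity at B: θ_0 = M_B·3.3/EI, so M_B = 690.1/3.3 = 209.1 kN·m (hogging).
Span AB, ΣM about A with M_B applied at B: R_B^{AB}·4 = 116.8 + 209.1, so R_B^{AB} = 81.48 kN and R_A = 146 − 81.48 = 64.52 kN.
Span BC, ΣM about C: R_B^{BC}·5.9 = 1055 + 209.1, so R_B^{BC} = 214.3 kN and R_C = 357.8 − 214.3 = 143.4 kN.
R_B = 81.48 + 214.3 = 295.8 kN.

R_B = 295.8 kN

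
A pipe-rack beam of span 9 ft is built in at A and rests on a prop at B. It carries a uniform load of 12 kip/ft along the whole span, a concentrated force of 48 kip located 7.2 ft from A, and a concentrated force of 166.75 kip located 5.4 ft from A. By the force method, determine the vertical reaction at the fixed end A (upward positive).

Remove the prop at B; the released (primary) structure is a cantilever built in at A.
Downward deflection at the released point B due to the loads:
  UDL 12: wL⁴/(8EI) = 9842/EI
  point load 48 at a = 7.2: Pa²(3L − a)/(6EI) = 8211/EI
  point load 166.75 at a = 5.4: Pa²(3L − a)/(6EI) = 17505/EI
  δ_0 = 35558/EI
Tip deflection under a unit load at B: L³/(3EI) = 243/EI.
Compatibility at B: δ_0 − R_B·δ_{BB} = 0, so R_B = 35558/243 = 146.3 kip.
Vertical equilibrium: R_A = ΣP − R_B = 322.8 − 146.3 = 176.4 kip.

R_A = 176.4 kip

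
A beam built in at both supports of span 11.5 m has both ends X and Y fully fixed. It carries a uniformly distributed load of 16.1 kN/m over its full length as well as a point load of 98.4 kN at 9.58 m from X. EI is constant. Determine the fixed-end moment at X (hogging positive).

M_X = 203.7 kN·m

Take the two fixed-end moments M_X, M_Y as redundants; the released structure is the simple span XY.
End rotations of the released simple span under the applied load (×1/EI):
  at X: UDL 16.1: wL³/(24EI) = 1020/EI
  at Y: UDL 16.1: wL³/(24EI) = 1020/EI
  at X: point load 98.4 at a = 9.58: Pab(L + b)/(6LEI) = 352/EI
  at Y: point load 98.4 at a = 9.58: Pab(L + a)/(6LEI) = 552.9/EI
  θ_X0 = 1372/EI,  θ_Y0 = 1573/EI
Flexibility coefficients: a unit moment at one end gives L/(3EI) there and L/(6EI) at the far end, so f₁₁ = f₂₂ = 3.833/EI and f₁₂ = f₂₁ = 1.917/EI.
Compatibility — zero rotation at each built-in end:
  3.833 M_X + 1.917 M_Y = 1372
  1.917 M_X + 3.833 M_Y = 1573
Solving the pair gives M_X = 203.7 kN·m and M_Y = 308.5 kN·m (hogging).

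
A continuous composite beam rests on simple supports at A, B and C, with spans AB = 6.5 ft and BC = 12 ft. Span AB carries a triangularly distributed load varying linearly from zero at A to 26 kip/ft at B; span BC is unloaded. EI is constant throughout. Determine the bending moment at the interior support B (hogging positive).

M_B = 25.73 kip·ft

Take M_B as the redundant. Released structure: two simple spans AB and BC with a hinge at B.
End slopes at the hinge B, treating each span as simply supported:
  span AB: triangular load, peak 26: w₀L³/(45EI) = 158.7/EI
  relative rotation θ_0 = (158.7 + 0)/EI = 158.7/EI
A unit hogging moment at B produces rotation L₁/(3EI) + L₂/(3EI) = 6.167/EI.
Slope continuity at B: θ_0 = M_B·6.167/EI, so M_B = 158.7/6.167 = 25.73 kip·ft (hogging).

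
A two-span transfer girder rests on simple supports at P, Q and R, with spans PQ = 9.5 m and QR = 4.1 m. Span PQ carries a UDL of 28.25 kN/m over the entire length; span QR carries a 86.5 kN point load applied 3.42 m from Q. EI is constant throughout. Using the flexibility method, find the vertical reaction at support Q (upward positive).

Insert a hinge at Q; M_Q is the redundant, and each span becomes simply supported.
Discontinuity in slope at Q on the released structure — sum the simple-span end rotations:
  span PQ: UDL 28.25: wL³/(24EI) = 1009/EI
  span QR: point load 86.5 at a = 3.42: Pab(L + b)/(6LEI) = 39.09/EI
  relative rotation θ_0 = (1009 + 39.09)/EI = 1048/EI
A unit hogging moment at Q produces rotation L₁/(3EI) + L₂/(3EI) = 4.533/EI.
Compatibility: M_Q·(L₁+L₂)/(3EI) = θ_0, giving M_Q = 231.2 kN·m (hogging).
Span PQ, ΣM about P with M_Q applied at Q: R_Q^{PQ}·9.5 = 1275 + 231.2, so R_Q^{PQ} = 158.5 kN and R_P = 268.4 − 158.5 = 109.8 kN.
Span QR, ΣM about R: R_Q^{QR}·4.1 = 58.82 + 231.2, so R_Q^{QR} = 70.75 kN and R_R = 86.5 − 70.75 = 15.75 kN.
R_Q = 158.5 + 70.75 = 229.3 kN.

R_Q = 229.3 kN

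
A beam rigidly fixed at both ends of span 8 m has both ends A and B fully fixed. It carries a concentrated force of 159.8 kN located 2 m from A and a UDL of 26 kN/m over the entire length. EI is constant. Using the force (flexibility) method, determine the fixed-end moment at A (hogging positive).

Release both end moments; the primary structure is a simply-supported span AB with redundants M_A and M_B.
On the primary (simply-supported) span, the end slopes from the loading are:
  at A: point load 159.8 at a = 2: Pab(L + b)/(6LEI) = 559.3/EI
  at B: point load 159.8 at a = 2: Pab(L + a)/(6LEI) = 399.5/EI
  at A: UDL 26: wL³/(24EI) = 554.7/EI
  at B: UDL 26: wL³/(24EI) = 554.7/EI
  θ_A0 = 1114/EI,  θ_B0 = 954.2/EI
Flexibility coefficients: a unit moment at one end gives L/(3EI) there and L/(6EI) at the far end, so f₁₁ = f₂₂ = 2.667/EI and f₁₂ = f₂₁ = 1.333/EI.
Compatibility — zero rotation at each built-in end:
  2.667 M_A + 1.333 M_B = 1114
  1.333 M_A + 2.667 M_B = 954.2
Solving the pair gives M_A = 318.4 kN·m and M_B = 198.6 kN·m (hogging).

M_A = 318.4 kN·m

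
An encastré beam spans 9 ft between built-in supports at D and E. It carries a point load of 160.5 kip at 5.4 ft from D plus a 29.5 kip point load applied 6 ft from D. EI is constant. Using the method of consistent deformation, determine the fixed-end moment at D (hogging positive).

Take the two fixed-end moments M_D, M_E as redundants; the released structure is the simple span DE.
On the primary (simply-supported) span, the end slopes from the loading are:
  at D: point load 160.5 at a = 5.4: Pab(L + b)/(6LEI) = 728/EI
  at E: point load 160.5 at a = 5.4: Pab(L + a)/(6LEI) = 832/EI
  at D: point load 29.5 at a = 6: Pab(L + b)/(6LEI) = 118/EI
  at E: point load 29.5 at a = 6: Pab(L + a)/(6LEI) = 147.5/EI
  θ_D0 = 846/EI,  θ_E0 = 979.5/EI
Flexibility coefficients: a unit moment at one end gives L/(3EI) there and L/(6EI) at the far end, so f₁₁ = f₂₂ = 3/EI and f₁₂ = f₂₁ = 1.5/EI.
Compatibility — zero rotation at each built-in end:
  3 M_D + 1.5 M_E = 846
  1.5 M_D + 3 M_E = 979.5
Solving the pair gives M_D = 158.3 kip·ft and M_E = 247.3 kip·ft (hogging).

M_D = 158.3 kip·ft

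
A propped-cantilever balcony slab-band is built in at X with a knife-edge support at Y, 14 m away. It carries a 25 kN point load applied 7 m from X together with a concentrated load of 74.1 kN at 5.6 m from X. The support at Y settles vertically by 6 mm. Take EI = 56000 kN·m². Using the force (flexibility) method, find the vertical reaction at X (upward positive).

R_X = 76.24 kN

Choose R_Y as the redundant. The primary structure is the cantilever fixed at X.
Deflection at Y on the released cantilever, summing each load's contribution:
  point load 25 at a = 7: Pa²(3L − a)/(6EI) = 7146/EI
  point load 74.1 at a = 5.6: Pa²(3L − a)/(6EI) = 14098/EI
  δ_0 = 21243/EI
Flexibility coefficient — unit upward force at Y: δ_{YY} = L³/(3EI) = 914.7/EI.
With EI = 56000 kN·m²: δ_0 = 0.37935 m and δ_{YY} = 0.016333 m/kN.
Compatibility — the beam at Y must follow the support down by 0.006 m: δ_0 − R_Y·δ_{YY} = 0.006, so R_Y = (0.37935 − 0.006)/0.016333 = 22.86 kN.
Vertical equilibrium: R_X = ΣP − R_Y = 99.1 − 22.86 = 76.24 kN.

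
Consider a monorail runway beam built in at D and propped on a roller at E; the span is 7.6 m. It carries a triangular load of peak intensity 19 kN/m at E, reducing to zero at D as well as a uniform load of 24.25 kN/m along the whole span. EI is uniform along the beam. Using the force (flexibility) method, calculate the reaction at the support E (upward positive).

Release the roller at E. Primary structure: cantilever fixed at D.
Primary-structure tip deflection at E by superposition:
  triangular load, peak 19 at the free end: 11w₀L⁴/(120EI) = 5811/EI
  UDL 24.25: wL⁴/(8EI) = 10113/EI
  δ_0 = 15923/EI
Flexibility coefficient — unit upward force at E: δ_{EE} = L³/(3EI) = 146.3/EI.
Compatibility at E: δ_0 − R_E·δ_{EE} = 0, so R_E = 15923/146.3 = 108.8 kN.

R_E = 108.8 kN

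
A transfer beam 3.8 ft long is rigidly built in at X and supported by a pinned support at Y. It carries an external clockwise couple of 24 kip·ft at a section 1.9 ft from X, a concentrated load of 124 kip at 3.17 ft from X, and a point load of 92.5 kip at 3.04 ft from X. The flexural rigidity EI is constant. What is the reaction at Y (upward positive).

Remove the prop at Y; the released (primary) structure is a cantilever built in at X.
Deflection at Y on the released cantilever, summing each load's contribution:
  clockwise couple 24 at a = 1.9: M₀a(2L − a)/(2EI) = 130/EI
  point load 124 at a = 3.17: Pa²(3L − a)/(6EI) = 1709/EI
  point load 92.5 at a = 3.04: Pa²(3L − a)/(6EI) = 1191/EI
  δ_0 = 3030/EI
Flexibility coefficient — unit upward force at Y: δ_{YY} = L³/(3EI) = 18.29/EI.
Compatibility at Y: δ_0 − R_Y·δ_{YY} = 0, so R_Y = 3030/18.29 = 165.7 kip.

R_Y = 165.7 kip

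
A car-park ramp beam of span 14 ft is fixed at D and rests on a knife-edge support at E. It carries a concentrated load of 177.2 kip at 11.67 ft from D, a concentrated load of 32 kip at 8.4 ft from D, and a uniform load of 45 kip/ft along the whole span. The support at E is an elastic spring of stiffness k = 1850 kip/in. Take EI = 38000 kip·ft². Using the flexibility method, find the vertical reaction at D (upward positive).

R_D = 456.5 kip

Choose R_E as the redundant. The primary structure is the cantilever fixed at D.
Free-end deflection of the primary structure under the applied loading (downward +):
  point load 177.2 at a = 11.67: Pa²(3L − a)/(6EI) = 121991/EI
  point load 32 at a = 8.4: Pa²(3L − a)/(6EI) = 12644/EI
  UDL 45: wL⁴/(8EI) = 216090/EI
  δ_0 = 350725/EI
Flexibility coefficient — unit upward force at E: δ_{EE} = L³/(3EI) = 914.7/EI.
With EI = 38000 kip·ft²: δ_0 = 9.2296 ft and δ_{EE} = 0.02407 ft/kip.
Compatibility — the spring shortens by R_E/k under the reaction it provides: δ_0 − R_E·δ_{EE} = R_E/k. With 1/k = 1/(1850×12) ft/kip = 0.000045 ft/kip, R_E = δ_0 / (δ_{EE} + 1/k) = 9.2296 / (0.02407 + 0.000045) = 382.7 kip.
Vertical equilibrium: R_D = ΣP − R_E = 839.2 − 382.7 = 456.5 kip.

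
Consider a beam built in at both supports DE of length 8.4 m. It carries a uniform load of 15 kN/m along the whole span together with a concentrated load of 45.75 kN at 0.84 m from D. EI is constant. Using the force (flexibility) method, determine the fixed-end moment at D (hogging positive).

M_D = 119.3 kN·m

Release both end moments; the primary structure is a simply-supported span DE with redundants M_D and M_E.
On the primary (simply-supported) span, the end slopes from the loading are:
  at D: UDL 15: wL³/(24EI) = 370.4/EI
  at E: UDL 15: wL³/(24EI) = 370.4/EI
  at D: point load 45.75 at a = 0.84: Pab(L + b)/(6LEI) = 92/EI
  at E: point load 45.75 at a = 0.84: Pab(L + a)/(6LEI) = 53.26/EI
  θ_D0 = 462.4/EI,  θ_E0 = 423.7/EI
Flexibility coefficients: a unit moment at one end gives L/(3EI) there and L/(6EI) at the far end, so f₁₁ = f₂₂ = 2.8/EI and f₁₂ = f₂₁ = 1.4/EI.
Compatibility — zero rotation at each built-in end:
  2.8 M_D + 1.4 M_E = 462.4
  1.4 M_D + 2.8 M_E = 423.7
Solving the pair gives M_D = 119.3 kN·m and M_E = 91.66 kN·m (hogging).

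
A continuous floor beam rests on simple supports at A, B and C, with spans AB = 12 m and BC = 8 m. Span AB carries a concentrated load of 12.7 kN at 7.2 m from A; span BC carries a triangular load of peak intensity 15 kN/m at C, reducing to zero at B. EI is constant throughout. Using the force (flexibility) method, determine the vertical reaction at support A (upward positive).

Insert a hinge at B; M_B is the redundant, and each span becomes simply supported.
Rotations at B on the released spans (each span's end-slope, ×1/EI):
  span AB: point load 12.7 at a = 7.2: Pab(L + a)/(6LEI) = 117/EI
  span BC: triangular load, peak 15: 7w₀L³/(360EI) = 149.3/EI
  relative rotation θ_0 = (117 + 149.3)/EI = 266.4/EI
A unit hogging moment at B produces rotation L₁/(3EI) + L₂/(3EI) = 6.667/EI.
Slope continuity at B: θ_0 = M_B·6.667/EI, so M_B = 266.4/6.667 = 39.96 kN·m (hogging).
Span AB, ΣM about A with M_B applied at B: R_B^{AB}·12 = 91.44 + 39.96, so R_B^{AB} = 10.95 kN and R_A = 12.7 − 10.95 = 1.75 kN.

R_A = 1.75 kN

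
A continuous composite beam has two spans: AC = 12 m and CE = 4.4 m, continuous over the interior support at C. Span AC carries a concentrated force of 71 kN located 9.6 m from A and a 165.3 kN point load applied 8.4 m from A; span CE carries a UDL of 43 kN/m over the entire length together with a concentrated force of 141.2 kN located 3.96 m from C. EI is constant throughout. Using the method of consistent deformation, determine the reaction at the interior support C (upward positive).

Take M_C as the redundant. Released structure: two simple spans AC and CE with a hinge at C.
Discontinuity in slope at C on the released structure — sum the simple-span end rotations:
  span AC: point load 71 at a = 9.6: Pab(L + a)/(6LEI) = 490.8/EI
  span AC: point load 165.3 at a = 8.4: Pab(L + a)/(6LEI) = 1416/EI
  span CE: UDL 43: wL³/(24EI) = 152.6/EI
  span CE: point load 141.2 at a = 3.96: Pab(L + b)/(6LEI) = 45.1/EI
  relative rotation θ_0 = (1907 + 197.7)/EI = 2105/EI
A unit hogging moment at C produces rotation L₁/(3EI) + L₂/(3EI) = 5.467/EI.
Slope continuity at C: θ_0 = M_C·5.467/EI, so M_C = 2105/5.467 = 385 kN·m (hogging).
Span AC, ΣM about A with M_C applied at C: R_C^{AC}·12 = 2070 + 385, so R_C^{AC} = 204.6 kN and R_A = 236.3 − 204.6 = 31.71 kN.
Span CE, ΣM about E: R_C^{CE}·4.4 = 478.4 + 385, so R_C^{CE} = 196.2 kN and R_E = 330.4 − 196.2 = 134.2 kN.
R_C = 204.6 + 196.2 = 400.8 kN.

R_C = 400.8 kN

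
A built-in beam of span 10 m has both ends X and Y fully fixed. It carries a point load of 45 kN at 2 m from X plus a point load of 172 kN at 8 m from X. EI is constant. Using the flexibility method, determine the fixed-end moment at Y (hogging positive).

M_Y = 234.6 kN·m

Release both end moments; the primary structure is a simply-supported span XY with redundants M_X and M_Y.
End rotations of the released simple span under the applied load (×1/EI):
  at X: point load 45 at a = 2: Pab(L + b)/(6LEI) = 216/EI
  at Y: point load 45 at a = 2: Pab(L + a)/(6LEI) = 144/EI
  at X: point load 172 at a = 8: Pab(L + b)/(6LEI) = 550.4/EI
  at Y: point load 172 at a = 8: Pab(L + a)/(6LEI) = 825.6/EI
  θ_X0 = 766.4/EI,  θ_Y0 = 969.6/EI
Flexibility coefficients: a unit moment at one end gives L/(3EI) there and L/(6EI) at the far end, so f₁₁ = f₂₂ = 3.333/EI and f₁₂ = f₂₁ = 1.667/EI.
Compatibility — zero rotation at each built-in end:
  3.333 M_X + 1.667 M_Y = 766.4
  1.667 M_X + 3.333 M_Y = 969.6
Solving the pair gives M_X = 112.6 kN·m and M_Y = 234.6 kN·m (hogging).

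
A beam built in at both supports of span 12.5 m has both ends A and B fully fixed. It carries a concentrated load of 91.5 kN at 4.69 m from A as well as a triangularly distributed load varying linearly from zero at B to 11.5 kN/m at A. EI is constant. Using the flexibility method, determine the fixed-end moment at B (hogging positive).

Release both end moments; the primary structure is a simply-supported span AB with redundants M_A and M_B.
On the primary (simply-supported) span, the end slopes from the loading are:
  at A: point load 91.5 at a = 4.69: Pab(L + b)/(6LEI) = 907.6/EI
  at B: point load 91.5 at a = 4.69: Pab(L + a)/(6LEI) = 768.2/EI
  at A: triangular load, peak 11.5: w₀L³/(45EI) = 499.1/EI
  at B: triangular load, peak 11.5: 7w₀L³/(360EI) = 436.7/EI
  θ_A0 = 1407/EI,  θ_B0 = 1205/EI
Flexibility coefficients: a unit moment at one end gives L/(3EI) there and L/(6EI) at the far end, so f₁₁ = f₂₂ = 4.167/EI and f₁₂ = f₂₁ = 2.083/EI.
Compatibility — zero rotation at each built-in end:
  4.167 M_A + 2.083 M_B = 1407
  2.083 M_A + 4.167 M_B = 1205
Solving the pair gives M_A = 257.4 kN·m and M_B = 160.5 kN·m (hogging).

M_B = 160.5 kN·m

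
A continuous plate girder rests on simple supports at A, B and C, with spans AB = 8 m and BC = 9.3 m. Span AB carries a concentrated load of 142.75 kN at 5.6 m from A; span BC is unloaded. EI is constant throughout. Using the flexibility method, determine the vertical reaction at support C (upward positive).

R_C = -10.14 kN

Take M_B as the redundant. Released structure: two simple spans AB and BC with a hinge at B.
End slopes at the hinge B, treating each span as simply supported:
  span AB: point load 142.75 at a = 5.6: Pab(L + a)/(6LEI) = 543.6/EI
  relative rotation θ_0 = (543.6 + 0)/EI = 543.6/EI
A unit hogging moment at B produces rotation L₁/(3EI) + L₂/(3EI) = 5.767/EI.
Slope continuity at B: θ_0 = M_B·5.767/EI, so M_B = 543.6/5.767 = 94.26 kN·m (hogging).
Span BC, ΣM about C: R_B^{BC}·9.3 = 0 + 94.26, so R_B^{BC} = 10.14 kN and R_C = 0 − 10.14 = -10.14 kN.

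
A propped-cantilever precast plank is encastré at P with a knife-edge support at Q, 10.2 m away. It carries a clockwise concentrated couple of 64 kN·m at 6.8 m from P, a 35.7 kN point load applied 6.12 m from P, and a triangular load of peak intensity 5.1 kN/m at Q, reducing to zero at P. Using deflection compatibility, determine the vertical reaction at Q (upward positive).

Take the reaction at Q as the redundant and release it; the primary structure is a cantilever fixed at P.
Free-end deflection of the primary structure under the applied loading (downward +):
  clockwise couple 64 at a = 6.8: M₀a(2L − a)/(2EI) = 2959/EI
  point load 35.7 at a = 6.12: Pa²(3L − a)/(6EI) = 5455/EI
  triangular load, peak 5.1 at the free end: 11w₀L⁴/(120EI) = 5060/EI
  δ_0 = 13475/EI
Tip deflection under a unit load at Q: L³/(3EI) = 353.7/EI.
Compatibility at Q: δ_0 − R_Q·δ_{QQ} = 0, so R_Q = 13475/353.7 = 38.09 kN.

R_Q = 38.09 kN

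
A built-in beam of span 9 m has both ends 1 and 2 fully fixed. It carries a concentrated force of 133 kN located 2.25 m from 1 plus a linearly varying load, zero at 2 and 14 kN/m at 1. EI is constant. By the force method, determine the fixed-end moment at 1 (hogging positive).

M_1 = 225 kN·m

Take the two fixed-end moments M_1, M_2 as redundants; the released structure is the simple span 12.
End rotations of the released simple span under the applied load (×1/EI):
  at 1: point load 133 at a = 2.25: Pab(L + b)/(6LEI) = 589.1/EI
  at 2: point load 133 at a = 2.25: Pab(L + a)/(6LEI) = 420.8/EI
  at 1: triangular load, peak 14: w₀L³/(45EI) = 226.8/EI
  at 2: triangular load, peak 14: 7w₀L³/(360EI) = 198.4/EI
  θ_10 = 815.9/EI,  θ_20 = 619.3/EI
Flexibility coefficients: a unit moment at one end gives L/(3EI) there and L/(6EI) at the far end, so f₁₁ = f₂₂ = 3/EI and f₁₂ = f₂₁ = 1.5/EI.
Compatibility — zero rotation at each built-in end:
  3 M_1 + 1.5 M_2 = 815.9
  1.5 M_1 + 3 M_2 = 619.3
Solving the pair gives M_1 = 225 kN·m and M_2 = 93.91 kN·m (hogging).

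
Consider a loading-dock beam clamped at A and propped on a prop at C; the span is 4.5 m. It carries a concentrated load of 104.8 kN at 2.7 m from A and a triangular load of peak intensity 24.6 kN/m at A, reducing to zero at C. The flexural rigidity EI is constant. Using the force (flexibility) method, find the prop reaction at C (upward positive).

R_C = 56.34 kN

Choose R_C as the redundant. The primary structure is the cantilever fixed at A.
Deflection at C on the released cantilever, summing each load's contribution:
  point load 104.8 at a = 2.7: Pa²(3L − a)/(6EI) = 1375/EI
  triangular load, peak 24.6 at the fixed end: w₀L⁴/(30EI) = 336.3/EI
  δ_0 = 1711/EI
Flexibility coefficient — unit upward force at C: δ_{CC} = L³/(3EI) = 30.38/EI.
Compatibility at C: δ_0 − R_C·δ_{CC} = 0, so R_C = 1711/30.38 = 56.34 kN.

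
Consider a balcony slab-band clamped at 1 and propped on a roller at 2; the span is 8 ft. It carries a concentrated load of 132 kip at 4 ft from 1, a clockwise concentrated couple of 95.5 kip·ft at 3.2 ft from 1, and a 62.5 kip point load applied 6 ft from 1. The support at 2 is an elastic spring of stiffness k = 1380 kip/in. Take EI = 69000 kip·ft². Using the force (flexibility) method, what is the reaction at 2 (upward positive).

Take the reaction at 2 as the redundant and release it; the primary structure is a cantilever fixed at 1.
Deflection at 2 on the released cantilever, summing each load's contribution:
  point load 132 at a = 4: Pa²(3L − a)/(6EI) = 7040/EI
  clockwise couple 95.5 at a = 3.2: M₀a(2L − a)/(2EI) = 1956/EI
  point load 62.5 at a = 6: Pa²(3L − a)/(6EI) = 6750/EI
  δ_0 = 15746/EI
Tip deflection under a unit load at 2: L³/(3EI) = 170.7/EI.
With EI = 69000 kip·ft²: δ_0 = 0.2282 ft and δ_{22} = 0.002473 ft/kip.
Compatibility — the spring shortens by R_2/k under the reaction it provides: δ_0 − R_2·δ_{22} = R_2/k. With 1/k = 1/(1380×12) ft/kip = 0.00006 ft/kip, R_2 = δ_0 / (δ_{22} + 1/k) = 0.2282 / (0.002473 + 0.00006) = 90.06 kip.

R_2 = 90.06 kip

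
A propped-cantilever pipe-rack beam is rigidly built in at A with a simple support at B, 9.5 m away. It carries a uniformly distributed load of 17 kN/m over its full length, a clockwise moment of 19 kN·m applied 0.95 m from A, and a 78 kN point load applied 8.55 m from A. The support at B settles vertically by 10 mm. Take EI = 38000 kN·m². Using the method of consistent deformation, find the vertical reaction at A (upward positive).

Remove the prop at B; the released (primary) structure is a cantilever built in at A.
Deflection at B on the released cantilever, summing each load's contribution:
  UDL 17: wL⁴/(8EI) = 17308/EI
  clockwise couple 19 at a = 0.95: M₀a(2L − a)/(2EI) = 162.9/EI
  point load 78 at a = 8.55: Pa²(3L − a)/(6EI) = 18959/EI
  δ_0 = 36430/EI
Tip deflection under a unit load at B: L³/(3EI) = 285.8/EI.
With EI = 38000 kN·m²: δ_0 = 0.95869 m and δ_{BB} = 0.007521 m/kN.
Compatibility — the beam at B must follow the support down by 0.01 m: δ_0 − R_B·δ_{BB} = 0.01, so R_B = (0.95869 − 0.01)/0.007521 = 126.1 kN.
Vertical equilibrium: R_A = ΣP − R_B = 239.5 − 126.1 = 113.4 kN.

R_A = 113.4 kN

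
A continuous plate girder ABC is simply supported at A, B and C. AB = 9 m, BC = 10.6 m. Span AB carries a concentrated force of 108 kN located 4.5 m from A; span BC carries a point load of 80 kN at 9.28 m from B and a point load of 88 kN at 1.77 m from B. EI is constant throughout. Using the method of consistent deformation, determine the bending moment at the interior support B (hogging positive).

Take M_B as the redundant. Released structure: two simple spans AB and BC with a hinge at B.
Rotations at B on the released spans (each span's end-slope, ×1/EI):
  span AB: point load 108 at a = 4.5: Pab(L + a)/(6LEI) = 546.8/EI
  span BC: point load 80 at a = 9.28: Pab(L + b)/(6LEI) = 183.7/EI
  span BC: point load 88 at a = 1.77: Pab(L + b)/(6LEI) = 420.2/EI
  relative rotation θ_0 = (546.8 + 603.8)/EI = 1151/EI
A unit hogging moment at B produces rotation L₁/(3EI) + L₂/(3EI) = 6.533/EI.
Slope continuity at B: θ_0 = M_B·6.533/EI, so M_B = 1151/6.533 = 176.1 kN·m (hogging).

M_B = 176.1 kN·m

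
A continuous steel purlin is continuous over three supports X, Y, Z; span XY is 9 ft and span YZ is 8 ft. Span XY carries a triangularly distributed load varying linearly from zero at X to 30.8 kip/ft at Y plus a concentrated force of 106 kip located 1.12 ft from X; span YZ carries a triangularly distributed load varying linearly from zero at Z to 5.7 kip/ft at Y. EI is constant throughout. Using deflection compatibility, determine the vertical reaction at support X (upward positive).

R_X = 124.5 kip

Take M_Y as the redundant. Released structure: two simple spans XY and YZ with a hinge at Y.
End slopes at the hinge Y, treating each span as simply supported:
  span XY: triangular load, peak 30.8: w₀L³/(45EI) = 499/EI
  span XY: point load 106 at a = 1.12: Pab(L + a)/(6LEI) = 175.3/EI
  span YZ: triangular load, peak 5.7: w₀L³/(45EI) = 64.85/EI
  relative rotation θ_0 = (674.3 + 64.85)/EI = 739.1/EI
A unit hogging moment at Y produces rotation L₁/(3EI) + L₂/(3EI) = 5.667/EI.
Slope continuity at Y: θ_0 = M_Y·5.667/EI, so M_Y = 739.1/5.667 = 130.4 kip·ft (hogging).
Span XY, ΣM about X with M_Y applied at Y: R_Y^{XY}·9 = 950.3 + 130.4, so R_Y^{XY} = 120.1 kip and R_X = 244.6 − 120.1 = 124.5 kip.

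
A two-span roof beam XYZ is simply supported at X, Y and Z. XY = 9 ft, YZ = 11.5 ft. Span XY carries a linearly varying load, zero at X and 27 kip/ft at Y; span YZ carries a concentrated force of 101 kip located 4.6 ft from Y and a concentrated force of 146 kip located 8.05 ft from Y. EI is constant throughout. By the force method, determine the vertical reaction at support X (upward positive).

Release continuity at Y by inserting a hinge; the redundant is the internal moment M_Y. The primary structure is two simply-supported spans XY and YZ.
Discontinuity in slope at Y on the released structure — sum the simple-span end rotations:
  span XY: triangular load, peak 27: w₀L³/(45EI) = 437.4/EI
  span YZ: point load 101 at a = 4.6: Pab(L + b)/(6LEI) = 854.9/EI
  span YZ: point load 146 at a = 8.05: Pab(L + b)/(6LEI) = 878.5/EI
  relative rotation θ_0 = (437.4 + 1733)/EI = 2171/EI
A unit hogging moment at Y produces rotation L₁/(3EI) + L₂/(3EI) = 6.833/EI.
Compatibility: M_Y·(L₁+L₂)/(3EI) = θ_0, giving M_Y = 317.7 kip·ft (hogging).
Span XY, ΣM about X with M_Y applied at Y: R_Y^{XY}·9 = 729 + 317.7, so R_Y^{XY} = 116.3 kip and R_X = 121.5 − 116.3 = 5.202 kip.

R_X = 5.202 kip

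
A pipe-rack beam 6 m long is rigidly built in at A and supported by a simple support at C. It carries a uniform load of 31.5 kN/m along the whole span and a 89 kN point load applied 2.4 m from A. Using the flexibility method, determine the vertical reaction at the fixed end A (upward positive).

R_A = 188.6 kN

Remove the prop at C; the released (primary) structure is a cantilever built in at A.
Free-end deflection of the primary structure under the applied loading (downward +):
  UDL 31.5: wL⁴/(8EI) = 5103/EI
  point load 89 at a = 2.4: Pa²(3L − a)/(6EI) = 1333/EI
  δ_0 = 6436/EI
Flexibility coefficient — unit upward force at C: δ_{CC} = L³/(3EI) = 72/EI.
Compatibility at C: δ_0 − R_C·δ_{CC} = 0, so R_C = 6436/72 = 89.39 kN.
Vertical equilibrium: R_A = ΣP − R_C = 278 − 89.39 = 188.6 kN.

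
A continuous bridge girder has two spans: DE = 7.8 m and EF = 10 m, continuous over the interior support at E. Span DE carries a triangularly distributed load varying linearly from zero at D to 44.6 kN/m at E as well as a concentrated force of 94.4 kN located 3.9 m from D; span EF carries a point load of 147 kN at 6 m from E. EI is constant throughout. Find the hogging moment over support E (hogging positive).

M_E = 278.5 kN·m

Release continuity at E by inserting a hinge; the redundant is the internal moment M_E. The primary structure is two simply-supported spans DE and EF.
Discontinuity in slope at E on the released structure — sum the simple-span end rotations:
  span DE: triangular load, peak 44.6: w₀L³/(45EI) = 470.3/EI
  span DE: point load 94.4 at a = 3.9: Pab(L + a)/(6LEI) = 359/EI
  span EF: point load 147 at a = 6: Pab(L + b)/(6LEI) = 823.2/EI
  relative rotation θ_0 = (829.3 + 823.2)/EI = 1652/EI
A unit hogging moment at E produces rotation L₁/(3EI) + L₂/(3EI) = 5.933/EI.
Slope continuity at E: θ_0 = M_E·5.933/EI, so M_E = 1652/5.933 = 278.5 kN·m (hogging).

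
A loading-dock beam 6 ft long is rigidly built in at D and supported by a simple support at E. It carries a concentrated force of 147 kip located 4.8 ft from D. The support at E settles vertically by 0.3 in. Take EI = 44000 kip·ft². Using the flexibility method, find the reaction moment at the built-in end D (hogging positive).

M_D = 176.3 kip·ft

Remove the prop at E; the released (primary) structure is a cantilever built in at D.
Free-end deflection of the primary structure under the applied loading (downward +):
  point load 147 at a = 4.8: Pa²(3L − a)/(6EI) = 7451/EI
Tip deflection under a unit load at E: L³/(3EI) = 72/EI.
With EI = 44000 kip·ft²: δ_0 = 0.16934 ft and δ_{EE} = 0.001636 ft/kip.
Compatibility — the beam at E must follow the support down by 0.025 ft: δ_0 − R_E·δ_{EE} = 0.025, so R_E = (0.16934 − 0.025)/0.001636 = 88.21 kip.
Moment equilibrium about D: M_D = Σ(load moments about D) − R_E·L = 705.6 − 88.21×6 = 176.3 kip·ft.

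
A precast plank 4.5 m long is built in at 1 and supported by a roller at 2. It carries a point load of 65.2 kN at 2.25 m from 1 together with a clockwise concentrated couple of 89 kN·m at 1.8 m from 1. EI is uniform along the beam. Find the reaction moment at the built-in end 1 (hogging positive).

M_1 = 58.57 kN·m

Release the roller at 2. Primary structure: cantilever fixed at 1.
Downward deflection at the released point 2 due to the loads:
  point load 65.2 at a = 2.25: Pa²(3L − a)/(6EI) = 618.9/EI
  clockwise couple 89 at a = 1.8: M₀a(2L − a)/(2EI) = 576.7/EI
  δ_0 = 1196/EI
Flexibility coefficient — unit upward force at 2: δ_{22} = L³/(3EI) = 30.38/EI.
Compatibility at 2: δ_0 − R_2·δ_{22} = 0, so R_2 = 1196/30.38 = 39.36 kN.
Moment equilibrium about 1: M_1 = Σ(load moments about 1) − R_2·L = 235.7 − 39.36×4.5 = 58.57 kN·m.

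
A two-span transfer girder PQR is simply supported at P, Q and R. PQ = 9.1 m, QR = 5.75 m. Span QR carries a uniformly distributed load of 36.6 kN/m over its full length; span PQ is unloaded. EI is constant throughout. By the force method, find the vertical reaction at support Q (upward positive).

R_Q = 121.8 kN

Release continuity at Q by inserting a hinge; the redundant is the internal moment M_Q. The primary structure is two simply-supported spans PQ and QR.
End slopes at the hinge Q, treating each span as simply supported:
  span QR: UDL 36.6: wL³/(24EI) = 289.9/EI
  relative rotation θ_0 = (0 + 289.9)/EI = 289.9/EI
A unit hogging moment at Q produces rotation L₁/(3EI) + L₂/(3EI) = 4.95/EI.
Compatibility: M_Q·(L₁+L₂)/(3EI) = θ_0, giving M_Q = 58.57 kN·m (hogging).
Span PQ, ΣM about P with M_Q applied at Q: R_Q^{PQ}·9.1 = 0 + 58.57, so R_Q^{PQ} = 6.436 kN and R_P = 0 − 6.436 = -6.436 kN.
Span QR, ΣM about R: R_Q^{QR}·5.75 = 605 + 58.57, so R_Q^{QR} = 115.4 kN and R_R = 210.4 − 115.4 = 95.04 kN.
R_Q = 6.436 + 115.4 = 121.8 kN.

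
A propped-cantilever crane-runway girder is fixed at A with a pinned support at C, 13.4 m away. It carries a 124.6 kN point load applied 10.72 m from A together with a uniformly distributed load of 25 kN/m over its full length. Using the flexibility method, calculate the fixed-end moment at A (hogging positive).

Remove the prop at C; the released (primary) structure is a cantilever built in at A.
Free-end deflection of the primary structure under the applied loading (downward +):
  point load 124.6 at a = 10.72: Pa²(3L − a)/(6EI) = 70353/EI
  UDL 25: wL⁴/(8EI) = 100756/EI
  δ_0 = 171109/EI
Flexibility coefficient — unit upward force at C: δ_{CC} = L³/(3EI) = 802/EI.
Compatibility at C: δ_0 − R_C·δ_{CC} = 0, so R_C = 171109/802 = 213.3 kN.
Moment equilibrium about A: M_A = Σ(load moments about A) − R_C·L = 3580 − 213.3×13.4 = 721.4 kN·m.

M_A = 721.4 kN·m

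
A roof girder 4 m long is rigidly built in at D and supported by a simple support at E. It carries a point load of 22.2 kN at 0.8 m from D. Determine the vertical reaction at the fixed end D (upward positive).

R_D = 20.96 kN

Remove the prop at E; the released (primary) structure is a cantilever built in at D.
Downward deflection at the released point E due to the loads:
  point load 22.2 at a = 0.8: Pa²(3L − a)/(6EI) = 26.52/EI
Tip deflection under a unit load at E: L³/(3EI) = 21.33/EI.
The prop prevents deflection at E: R_E = δ_0/δ_{EE} = 26.52/21.33 = 1.243 kN.
Vertical equilibrium: R_D = ΣP − R_E = 22.2 − 1.243 = 20.96 kN.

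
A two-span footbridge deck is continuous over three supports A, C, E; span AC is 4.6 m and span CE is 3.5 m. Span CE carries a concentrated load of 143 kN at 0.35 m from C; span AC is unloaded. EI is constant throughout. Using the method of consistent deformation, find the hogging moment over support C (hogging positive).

M_C = 18.49 kN·m

Insert a hinge at C; M_C is the redundant, and each span becomes simply supported.
End slopes at the hinge C, treating each span as simply supported:
  span CE: point load 143 at a = 0.35: Pab(L + b)/(6LEI) = 49.92/EI
  relative rotation θ_0 = (0 + 49.92)/EI = 49.92/EI
A unit hogging moment at C produces rotation L₁/(3EI) + L₂/(3EI) = 2.7/EI.
Slope continuity at C: θ_0 = M_C·2.7/EI, so M_C = 49.92/2.7 = 18.49 kN·m (hogging).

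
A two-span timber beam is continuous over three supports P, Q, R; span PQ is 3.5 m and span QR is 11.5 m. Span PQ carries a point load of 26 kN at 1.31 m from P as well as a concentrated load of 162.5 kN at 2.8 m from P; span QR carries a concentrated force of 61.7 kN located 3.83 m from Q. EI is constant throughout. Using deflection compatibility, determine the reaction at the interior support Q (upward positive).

Insert a hinge at Q; M_Q is the redundant, and each span becomes simply supported.
End slopes at the hinge Q, treating each span as simply supported:
  span PQ: point load 26 at a = 1.31: Pab(L + a)/(6LEI) = 17.08/EI
  span PQ: point load 162.5 at a = 2.8: Pab(L + a)/(6LEI) = 95.55/EI
  span QR: point load 61.7 at a = 3.83: Pab(L + b)/(6LEI) = 503.6/EI
  relative rotation θ_0 = (112.6 + 503.6)/EI = 616.2/EI
A unit hogging moment at Q produces rotation L₁/(3EI) + L₂/(3EI) = 5/EI.
Compatibility: M_Q·(L₁+L₂)/(3EI) = θ_0, giving M_Q = 123.2 kN·m (hogging).
Span PQ, ΣM about P with M_Q applied at Q: R_Q^{PQ}·3.5 = 489.1 + 123.2, so R_Q^{PQ} = 174.9 kN and R_P = 188.5 − 174.9 = 13.56 kN.
Span QR, ΣM about R: R_Q^{QR}·11.5 = 473.2 + 123.2, so R_Q^{QR} = 51.87 kN and R_R = 61.7 − 51.87 = 9.832 kN.
R_Q = 174.9 + 51.87 = 226.8 kN.

R_Q = 226.8 kN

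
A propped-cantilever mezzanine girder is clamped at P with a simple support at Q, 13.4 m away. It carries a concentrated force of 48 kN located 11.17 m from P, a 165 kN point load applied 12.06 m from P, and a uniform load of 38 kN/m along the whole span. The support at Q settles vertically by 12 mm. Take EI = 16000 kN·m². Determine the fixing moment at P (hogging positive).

M_P = 1018 kN·m

Remove the prop at Q; the released (primary) structure is a cantilever built in at P.
Downward deflection at the released point Q due to the loads:
  point load 48 at a = 11.17: Pa²(3L − a)/(6EI) = 28976/EI
  point load 165 at a = 12.06: Pa²(3L − a)/(6EI) = 112552/EI
  UDL 38: wL⁴/(8EI) = 153149/EI
  δ_0 = 294676/EI
Flexibility coefficient — unit upward force at Q: δ_{QQ} = L³/(3EI) = 802/EI.
With EI = 16000 kN·m²: δ_0 = 18.417 m and δ_{QQ} = 0.050127 m/kN.
Compatibility — the beam at Q must follow the support down by 0.012 m: δ_0 − R_Q·δ_{QQ} = 0.012, so R_Q = (18.417 − 0.012)/0.050127 = 367.2 kN.
Moment equilibrium about P: M_P = Σ(load moments about P) − R_Q·L = 5938 − 367.2×13.4 = 1018 kN·m.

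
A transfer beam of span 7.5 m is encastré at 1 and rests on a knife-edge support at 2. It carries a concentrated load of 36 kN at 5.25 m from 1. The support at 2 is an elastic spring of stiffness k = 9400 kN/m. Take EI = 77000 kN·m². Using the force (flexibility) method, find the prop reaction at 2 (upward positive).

Remove the prop at 2; the released (primary) structure is a cantilever built in at 1.
Primary-structure tip deflection at 2 by superposition:
  point load 36 at a = 5.25: Pa²(3L − a)/(6EI) = 2853/EI
Tip deflection under a unit load at 2: L³/(3EI) = 140.6/EI.
With EI = 77000 kN·m²: δ_0 = 0.037048 m and δ_{22} = 0.001826 m/kN.
Compatibility — the spring shortens by R_2/k under the reaction it provides: δ_0 − R_2·δ_{22} = R_2/k. With 1/k = 0.000106 m/kN, R_2 = δ_0 / (δ_{22} + 1/k) = 0.037048 / (0.001826 + 0.000106) = 19.17 kN.

R_2 = 19.17 kN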